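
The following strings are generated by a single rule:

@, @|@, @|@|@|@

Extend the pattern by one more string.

@|@|@|@|@|@|@|@

Every step duplicates the string with '|' between the halves.
So the next term is two copies of @|@|@|@ with '|' between the halves.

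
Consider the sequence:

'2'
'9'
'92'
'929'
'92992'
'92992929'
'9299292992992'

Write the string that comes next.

This is a Fibonacci-style word recurrence s(k) = s(k−1)·s(k−2): e.g. 9·2 = 92.
Continuing: 9299292992992 · 92992929 gives term 8.

929929299299292992929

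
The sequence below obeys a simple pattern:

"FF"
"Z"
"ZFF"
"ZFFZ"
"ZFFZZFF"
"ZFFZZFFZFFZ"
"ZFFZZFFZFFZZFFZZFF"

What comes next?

ZFFZZFFZFFZZFFZZFFZFFZZFFZFFZ

Each term (from the third on) is the previous term followed by the one before it: term 3 = Z·FF = ZFF.
Continuing: ZFFZZFFZFFZZFFZZFF · ZFFZZFFZFFZ gives term 8.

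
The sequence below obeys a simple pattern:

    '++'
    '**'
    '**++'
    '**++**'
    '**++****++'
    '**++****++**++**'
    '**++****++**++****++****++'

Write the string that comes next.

From term 3 onward, concatenate the last term with the second-to-last: **·++ = **++, **++·** = **++**, …
The next term joins **++****++**++****++****++ and **++****++**++**.

**++****++**++****++****++**++****++**++**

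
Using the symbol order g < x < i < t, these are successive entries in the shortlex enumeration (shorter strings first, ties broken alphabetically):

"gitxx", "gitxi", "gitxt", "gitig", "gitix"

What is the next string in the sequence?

Treat gitix as a base-4 numeral over the given alphabet and add one, carrying through any trailing t's.

gitii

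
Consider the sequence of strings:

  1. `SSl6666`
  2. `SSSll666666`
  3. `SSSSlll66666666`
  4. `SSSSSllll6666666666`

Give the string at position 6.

Reading off run lengths: S runs 2, 3, 4, 5; l runs 1, 2, 3, 4; 6 runs 4, 6, 8, 10 — each is linear in n, where the shown terms are n = 2, 3, 4, 5.
At n = 7 the blocks have lengths 7, 6, 14.

SSSSSSSllllll66666666666666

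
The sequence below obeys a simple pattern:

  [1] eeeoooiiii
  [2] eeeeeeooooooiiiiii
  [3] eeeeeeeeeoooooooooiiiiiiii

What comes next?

eeeeeeeeeeeeooooooooooooiiiiiiiiii

Each string has the form e^{3n} o^{3n} i^{2n+2} (n = 1, 2, …).
For the next term, n = 4, so the run lengths are 12, 12, 10.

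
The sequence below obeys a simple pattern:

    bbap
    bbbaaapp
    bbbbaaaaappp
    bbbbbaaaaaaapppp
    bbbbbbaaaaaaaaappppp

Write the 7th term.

Reading off run lengths: b runs 2, 3, 4, 5, 6; a runs 1, 3, 5, 7, 9; p runs 1, 2, 3, 4, 5 — each is linear in n (n = 1, 2, …).
For term 7, n = 7, so the run lengths are 8, 13, 7.

bbbbbbbbaaaaaaaaaaaaappppppp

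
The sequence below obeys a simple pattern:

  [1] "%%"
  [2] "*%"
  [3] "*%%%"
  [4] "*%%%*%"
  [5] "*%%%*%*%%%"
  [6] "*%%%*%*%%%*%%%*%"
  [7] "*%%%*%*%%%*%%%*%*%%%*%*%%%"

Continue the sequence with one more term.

This is a Fibonacci-style word recurrence s(k) = s(k−1)·s(k−2): e.g. *%·%% = *%%%.
The next term joins *%%%*%*%%%*%%%*%*%%%*%*%%% and *%%%*%*%%%*%%%*%.

*%%%*%*%%%*%%%*%*%%%*%*%%%*%%%*%*%%%*%%%*%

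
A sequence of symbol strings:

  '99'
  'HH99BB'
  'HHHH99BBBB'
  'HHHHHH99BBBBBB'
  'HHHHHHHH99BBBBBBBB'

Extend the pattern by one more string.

Each term wraps the previous one in HH on the left and BB on the right.
One more step from HHHHHHHH99BBBBBBBB gives the answer.

HHHHHHHHHH99BBBBBBBBBB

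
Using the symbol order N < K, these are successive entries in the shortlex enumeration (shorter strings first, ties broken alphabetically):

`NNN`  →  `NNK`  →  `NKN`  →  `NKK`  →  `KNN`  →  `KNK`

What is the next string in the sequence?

KKN

Find the rightmost character of KNK below K, bump it to the next letter, and reset everything to its right to N.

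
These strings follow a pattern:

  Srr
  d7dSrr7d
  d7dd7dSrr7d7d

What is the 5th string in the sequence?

d7dd7dd7dd7dSrr7d7d7d7d

s(k+1) = d7d·s(k)·7d, so each term gains d7d as a prefix and 7d as a suffix.
From d7dd7dSrr7d7d, 2 further steps: d7dd7dSrr7d7d → d7dd7dd7dSrr7d7d7d → (answer).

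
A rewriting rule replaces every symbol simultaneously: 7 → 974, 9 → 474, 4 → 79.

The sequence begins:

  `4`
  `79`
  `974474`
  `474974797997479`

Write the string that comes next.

79974794749747997447497447447497479974474

φ(474974797997479) expands symbol-by-symbol to 79 974 79 474 974 79 974 474 974 474 474 974 79 974 474; joining the 15 pieces gives the next term.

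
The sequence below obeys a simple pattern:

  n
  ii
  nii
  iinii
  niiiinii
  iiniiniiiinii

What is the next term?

From term 3 onward, concatenate the second-to-last term with the last: n·ii = nii, ii·nii = iinii, …
Continuing: niiiinii · iiniiniiiinii gives term 7.

niiiiniiiiniiniiiinii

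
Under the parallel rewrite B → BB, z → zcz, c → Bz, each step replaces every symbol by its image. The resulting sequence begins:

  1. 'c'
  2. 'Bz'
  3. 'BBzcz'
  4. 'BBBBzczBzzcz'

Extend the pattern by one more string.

Expanding BBBBzczBzzcz: B→BB, B→BB, B→BB, B→BB, z→zcz, c→Bz, z→zcz, B→BB, z→zcz, z→zcz, c→Bz, z→zcz. Concatenated: BB BB BB BB zcz Bz zcz BB zcz zcz Bz zcz.

BBBBBBBBzczBzzczBBzczzczBzzcz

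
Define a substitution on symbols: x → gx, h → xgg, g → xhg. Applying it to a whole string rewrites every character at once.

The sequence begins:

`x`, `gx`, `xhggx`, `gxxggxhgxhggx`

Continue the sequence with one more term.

φ(gxxggxhgxhggx) expands symbol-by-symbol to xhg gx gx xhg xhg gx xgg xhg gx xgg xhg xhg gx; joining the 13 pieces gives the next term.

xhggxgxxhgxhggxxggxhggxxggxhgxhggx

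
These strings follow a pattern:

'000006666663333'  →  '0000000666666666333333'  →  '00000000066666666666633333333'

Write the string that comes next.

000000000006666666666666663333333333

Term n consists of 2n+1 0's, followed by 3n 6's, followed by 2n 3's, where the shown terms are n = 2, 3, 4.
For the next term, n = 5, so the run lengths are 11, 15, 10.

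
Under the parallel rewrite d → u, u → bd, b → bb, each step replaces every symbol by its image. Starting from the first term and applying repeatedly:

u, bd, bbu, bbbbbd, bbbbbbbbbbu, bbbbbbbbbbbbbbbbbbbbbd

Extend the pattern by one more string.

bbbbbbbbbbbbbbbbbbbbbbbbbbbbbbbbbbbbbbbbbbu

φ(bbbbbbbbbbbbbbbbbbbbbd) expands symbol-by-symbol to bb bb bb bb bb bb bb bb bb bb bb bb bb bb bb bb bb bb bb bb bb u; joining the 22 pieces gives the next term.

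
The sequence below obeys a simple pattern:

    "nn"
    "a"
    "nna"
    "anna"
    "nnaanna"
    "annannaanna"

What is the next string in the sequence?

nnaannaannannaanna

This is a Fibonacci-style word recurrence s(k) = s(k−2)·s(k−1): e.g. nn·a = nna.
Continuing: nnaanna · annannaanna gives term 7.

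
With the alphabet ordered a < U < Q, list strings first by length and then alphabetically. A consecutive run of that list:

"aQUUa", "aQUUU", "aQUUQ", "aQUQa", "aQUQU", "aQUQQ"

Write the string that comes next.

aQQaa

Find the rightmost character of aQUQQ below Q, bump it to the next letter, and reset everything to its right to a.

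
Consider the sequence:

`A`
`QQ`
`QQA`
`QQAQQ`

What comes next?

QQAQQQQA

This is a Fibonacci-style word recurrence s(k) = s(k−1)·s(k−2): e.g. QQ·A = QQA.
The next term joins QQAQQ and QQA.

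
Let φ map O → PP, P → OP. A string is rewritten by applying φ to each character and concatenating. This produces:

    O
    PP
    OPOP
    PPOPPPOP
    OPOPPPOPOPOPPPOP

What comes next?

Rewriting the 16 symbols of OPOPPPOPOPOPPPOP one by one yields PP OP PP OP OP OP PP OP PP OP PP OP OP OP PP OP; concatenated:

PPOPPPOPOPOPPPOPPPOPPPOPOPOPPPOP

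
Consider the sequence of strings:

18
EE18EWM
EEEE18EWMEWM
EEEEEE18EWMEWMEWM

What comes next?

Each term wraps the previous one in EE on the left and EWM on the right.
Applying this once more to EEEEEE18EWMEWMEWM:

EEEEEEEE18EWMEWMEWMEWM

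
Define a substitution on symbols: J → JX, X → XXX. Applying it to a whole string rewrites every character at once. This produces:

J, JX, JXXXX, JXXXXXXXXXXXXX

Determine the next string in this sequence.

Applying the rule to each of the 14 symbols of JXXXXXXXXXXXXX gives the pieces JX XXX XXX XXX XXX XXX XXX XXX XXX XXX XXX XXX XXX XXX, which concatenate to the answer.

JXXXXXXXXXXXXXXXXXXXXXXXXXXXXXXXXXXXXXXXX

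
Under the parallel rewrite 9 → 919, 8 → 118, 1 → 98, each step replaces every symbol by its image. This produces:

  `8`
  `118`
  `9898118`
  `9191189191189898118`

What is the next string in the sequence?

9199891998981189199891998981189191189191189898118

Replace each of the 19 characters of 9191189191189898118 in place — 919 98 919 98 98 118 919 98 919 98 98 118 919 118 919 118 98 98 118 — and concatenate.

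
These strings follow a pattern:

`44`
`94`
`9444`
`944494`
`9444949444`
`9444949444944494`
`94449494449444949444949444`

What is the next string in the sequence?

944494944494449494449494449444949444944494

Each term (from the third on) is the previous term followed by the one before it: term 3 = 94·44 = 9444.
The next term joins 94449494449444949444949444 and 9444949444944494.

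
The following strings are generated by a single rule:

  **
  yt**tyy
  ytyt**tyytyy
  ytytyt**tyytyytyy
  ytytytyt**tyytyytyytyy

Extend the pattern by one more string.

Every step adds yt to the front and tyy to the end of the previous string.
One more step from ytytytyt**tyytyytyytyy gives the answer.

ytytytytyt**tyytyytyytyytyy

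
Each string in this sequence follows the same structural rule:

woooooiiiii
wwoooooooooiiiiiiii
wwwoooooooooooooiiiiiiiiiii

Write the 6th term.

The n-th term is n w's then 4n+1 o's then 3n+2 i's (n = 1, 2, …).
For term 6, n = 6, so the run lengths are 6, 25, 20.

wwwwwwoooooooooooooooooooooooooiiiiiiiiiiiiiiiiiiii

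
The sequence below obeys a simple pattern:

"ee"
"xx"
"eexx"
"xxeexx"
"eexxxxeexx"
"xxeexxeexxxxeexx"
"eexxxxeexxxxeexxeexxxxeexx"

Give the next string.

Each term (from the third on) is the two preceding terms concatenated in order: term 3 = ee·xx = eexx.
The next term joins xxeexxeexxxxeexx and eexxxxeexxxxeexxeexxxxeexx.

xxeexxeexxxxeexxeexxxxeexxxxeexxeexxxxeexx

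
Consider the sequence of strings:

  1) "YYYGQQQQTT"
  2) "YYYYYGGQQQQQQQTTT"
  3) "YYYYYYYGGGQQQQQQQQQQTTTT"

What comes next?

YYYYYYYYYGGGGQQQQQQQQQQQQQTTTTT

Term n consists of 2n+1 Y's, followed by n G's, followed by 3n+1 Q's, followed by n+1 T's (n = 1, 2, …).
Setting n = 4 gives 9, 4, 13, 5 characters in each block.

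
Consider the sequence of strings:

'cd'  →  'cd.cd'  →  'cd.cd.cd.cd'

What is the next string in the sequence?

Each string is two copies of the previous one joined by '.'.
Doubling cd.cd.cd.cd with '.' between the halves:

cd.cd.cd.cd.cd.cd.cd.cd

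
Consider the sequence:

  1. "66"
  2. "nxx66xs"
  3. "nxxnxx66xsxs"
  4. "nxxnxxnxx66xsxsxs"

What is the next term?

Each term wraps the previous one in nxx on the left and xs on the right.
Applying this once more to nxxnxxnxx66xsxsxs:

nxxnxxnxxnxx66xsxsxsxs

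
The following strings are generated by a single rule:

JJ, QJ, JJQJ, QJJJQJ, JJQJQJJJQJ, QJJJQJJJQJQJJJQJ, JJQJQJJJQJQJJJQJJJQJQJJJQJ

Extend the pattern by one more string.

Each term (from the third on) is the two preceding terms concatenated in order: term 3 = JJ·QJ = JJQJ.
So term 8 is QJJJQJJJQJQJJJQJ·JJQJQJJJQJQJJJQJJJQJQJJJQJ.

QJJJQJJJQJQJJJQJJJQJQJJJQJQJJJQJJJQJQJJJQJ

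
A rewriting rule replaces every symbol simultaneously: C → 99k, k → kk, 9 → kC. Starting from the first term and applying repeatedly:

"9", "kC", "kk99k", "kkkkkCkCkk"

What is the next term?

Rewriting each symbol of kkkkkCkCkk: k→kk, k→kk, k→kk, k→kk, k→kk, C→99k, k→kk, C→99k, k→kk, k→kk, which concatenates to kk kk kk kk kk 99k kk 99k kk kk.

kkkkkkkkkk99kkk99kkkkk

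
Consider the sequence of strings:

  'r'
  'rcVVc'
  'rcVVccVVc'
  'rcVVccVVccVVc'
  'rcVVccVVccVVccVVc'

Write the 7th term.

rcVVccVVccVVccVVccVVccVVc

Each term is the previous one with cVVc appended.
From rcVVccVVccVVccVVc, 2 further steps: rcVVccVVccVVccVVc → rcVVccVVccVVccVVccVVc → (answer).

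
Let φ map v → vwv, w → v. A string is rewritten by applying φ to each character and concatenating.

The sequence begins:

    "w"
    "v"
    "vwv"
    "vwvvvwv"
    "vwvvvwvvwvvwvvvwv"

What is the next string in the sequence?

vwvvvwvvwvvwvvvwvvwvvvwvvwvvvwvvwvvwvvvwv

Replace each of the 17 characters of vwvvvwvvwvvwvvvwv in place — vwv v vwv vwv vwv v vwv vwv v vwv vwv v vwv vwv vwv v vwv — and concatenate.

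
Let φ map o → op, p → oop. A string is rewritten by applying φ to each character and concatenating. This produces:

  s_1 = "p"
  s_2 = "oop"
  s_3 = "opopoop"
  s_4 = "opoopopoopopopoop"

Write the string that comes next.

Rewriting the 17 symbols of opoopopoopopopoop one by one yields op oop op op oop op oop op op oop op oop op oop op op oop; concatenated:

opoopopopoopopoopopopoopopoopopoopopopoop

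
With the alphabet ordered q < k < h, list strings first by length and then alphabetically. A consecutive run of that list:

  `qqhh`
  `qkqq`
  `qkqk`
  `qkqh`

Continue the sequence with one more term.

Treat qkqh as a base-3 numeral over the given alphabet and add one, carrying through any trailing h's.

qkkq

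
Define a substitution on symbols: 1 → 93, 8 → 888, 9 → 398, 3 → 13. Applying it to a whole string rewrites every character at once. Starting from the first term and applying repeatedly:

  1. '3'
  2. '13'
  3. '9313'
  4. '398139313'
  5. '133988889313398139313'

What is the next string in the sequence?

Rewriting the 21 symbols of 133988889313398139313 one by one yields 93 13 13 398 888 888 888 888 398 13 93 13 13 398 888 93 13 398 13 93 13; concatenated:

931313398888888888888398139313133988889313398139313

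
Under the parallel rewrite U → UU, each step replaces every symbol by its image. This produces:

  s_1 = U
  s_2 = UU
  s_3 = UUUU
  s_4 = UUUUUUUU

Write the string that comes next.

UUUUUUUUUUUUUUUU

Apply φ to UUUUUUUU symbol by symbol: U→UU, U→UU, U→UU, U→UU, U→UU, U→UU, U→UU, U→UU; joined: UU UU UU UU UU UU UU UU.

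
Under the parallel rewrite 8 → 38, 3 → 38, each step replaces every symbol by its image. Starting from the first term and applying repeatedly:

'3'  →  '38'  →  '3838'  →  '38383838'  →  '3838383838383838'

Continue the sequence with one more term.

Rewriting the 16 symbols of 3838383838383838 one by one yields 38 38 38 38 38 38 38 38 38 38 38 38 38 38 38 38; concatenated:

38383838383838383838383838383838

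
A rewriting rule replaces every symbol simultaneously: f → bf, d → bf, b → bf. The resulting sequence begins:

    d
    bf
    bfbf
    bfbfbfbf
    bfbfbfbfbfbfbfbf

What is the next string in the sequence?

bfbfbfbfbfbfbfbfbfbfbfbfbfbfbfbf

φ(bfbfbfbfbfbfbfbf) expands symbol-by-symbol to bf bf bf bf bf bf bf bf bf bf bf bf bf bf bf bf; joining the 16 pieces gives the next term.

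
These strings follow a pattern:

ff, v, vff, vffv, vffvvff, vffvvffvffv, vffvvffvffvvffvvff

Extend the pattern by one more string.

vffvvffvffvvffvvffvffvvffvffv

This is a Fibonacci-style word recurrence s(k) = s(k−1)·s(k−2): e.g. v·ff = vff.
The next term joins vffvvffvffvvffvvff and vffvvffvffv.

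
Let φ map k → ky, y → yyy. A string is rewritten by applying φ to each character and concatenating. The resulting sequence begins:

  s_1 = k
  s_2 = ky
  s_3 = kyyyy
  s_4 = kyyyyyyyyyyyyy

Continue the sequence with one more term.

φ(kyyyyyyyyyyyyy) expands symbol-by-symbol to ky yyy yyy yyy yyy yyy yyy yyy yyy yyy yyy yyy yyy yyy; joining the 14 pieces gives the next term.

kyyyyyyyyyyyyyyyyyyyyyyyyyyyyyyyyyyyyyyyy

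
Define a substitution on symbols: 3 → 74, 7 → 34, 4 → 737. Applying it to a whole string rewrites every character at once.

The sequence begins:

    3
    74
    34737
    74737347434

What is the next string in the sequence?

Expanding 74737347434: 7→34, 4→737, 7→34, 3→74, 7→34, 3→74, 4→737, 7→34, 4→737, 3→74, 4→737. Concatenated: 34 737 34 74 34 74 737 34 737 74 737.

34737347434747373473774737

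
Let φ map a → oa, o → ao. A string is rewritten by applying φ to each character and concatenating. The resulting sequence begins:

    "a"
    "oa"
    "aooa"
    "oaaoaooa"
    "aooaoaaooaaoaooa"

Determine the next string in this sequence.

Rewriting the 16 symbols of aooaoaaooaaoaooa one by one yields oa ao ao oa ao oa oa ao ao oa oa ao oa ao ao oa; concatenated:

oaaoaooaaooaoaaoaooaoaaooaaoaooa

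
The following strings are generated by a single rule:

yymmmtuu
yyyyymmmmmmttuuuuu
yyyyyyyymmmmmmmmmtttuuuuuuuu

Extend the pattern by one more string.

The n-th term is 3n-1 y's then 3n m's then n t's then 3n-1 u's (n = 1, 2, …).
For the next term, n = 4, so the run lengths are 11, 12, 4, 11.

yyyyyyyyyyymmmmmmmmmmmmttttuuuuuuuuuuu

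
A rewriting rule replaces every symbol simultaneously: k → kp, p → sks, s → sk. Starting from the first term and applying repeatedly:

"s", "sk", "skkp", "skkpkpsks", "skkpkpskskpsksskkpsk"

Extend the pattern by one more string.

Replace each of the 20 characters of skkpkpskskpsksskkpsk in place — sk kp kp sks kp sks sk kp sk kp sks sk kp sk sk kp kp sks sk kp — and concatenate.

skkpkpskskpsksskkpskkpsksskkpskskkpkpsksskkp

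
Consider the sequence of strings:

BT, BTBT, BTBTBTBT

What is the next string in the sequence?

Every step duplicates the string.
Doubling BTBTBTBT:

BTBTBTBTBTBTBTBT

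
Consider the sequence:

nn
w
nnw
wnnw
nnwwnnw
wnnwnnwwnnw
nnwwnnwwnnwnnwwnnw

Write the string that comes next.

wnnwnnwwnnwnnwwnnwwnnwnnwwnnw

From term 3 onward, concatenate the second-to-last term with the last: nn·w = nnw, w·nnw = wnnw, …
Continuing: wnnwnnwwnnw · nnwwnnwwnnwnnwwnnw gives term 8.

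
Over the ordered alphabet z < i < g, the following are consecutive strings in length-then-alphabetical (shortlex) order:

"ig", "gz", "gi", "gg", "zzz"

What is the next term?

Find the rightmost character of zzz below g, bump it to the next letter, and reset everything to its right to z.

zzi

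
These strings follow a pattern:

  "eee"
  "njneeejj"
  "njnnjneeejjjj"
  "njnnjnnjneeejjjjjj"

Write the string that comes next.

njnnjnnjnnjneeejjjjjjjj

s(k+1) = njn·s(k)·jj, so each term gains njn as a prefix and jj as a suffix.
One more step from njnnjnnjneeejjjjjj gives the answer.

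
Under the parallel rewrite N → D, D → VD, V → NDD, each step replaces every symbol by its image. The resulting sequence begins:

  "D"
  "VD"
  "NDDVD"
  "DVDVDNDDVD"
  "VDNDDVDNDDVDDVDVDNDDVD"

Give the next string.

φ(VDNDDVDNDDVDDVDVDNDDVD) expands symbol-by-symbol to NDD VD D VD VD NDD VD D VD VD NDD VD VD NDD VD NDD VD D VD VD NDD VD; joining the 22 pieces gives the next term.

NDDVDDVDVDNDDVDDVDVDNDDVDVDNDDVDNDDVDDVDVDNDDVD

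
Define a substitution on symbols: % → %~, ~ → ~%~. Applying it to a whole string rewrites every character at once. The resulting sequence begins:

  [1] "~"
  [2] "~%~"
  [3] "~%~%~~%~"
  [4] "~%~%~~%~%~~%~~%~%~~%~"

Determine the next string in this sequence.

~%~%~~%~%~~%~~%~%~~%~%~~%~~%~%~~%~~%~%~~%~%~~%~~%~%~~%~

φ(~%~%~~%~%~~%~~%~%~~%~) expands symbol-by-symbol to ~%~ %~ ~%~ %~ ~%~ ~%~ %~ ~%~ %~ ~%~ ~%~ %~ ~%~ ~%~ %~ ~%~ %~ ~%~ ~%~ %~ ~%~; joining the 21 pieces gives the next term.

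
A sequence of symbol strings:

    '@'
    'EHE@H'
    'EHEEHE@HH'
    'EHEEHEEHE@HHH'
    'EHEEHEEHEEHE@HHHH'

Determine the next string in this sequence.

Each term wraps the previous one in EHE on the left and H on the right.
So the next term is EHE·EHEEHEEHEEHE@HHHH·H.

EHEEHEEHEEHEEHE@HHHHH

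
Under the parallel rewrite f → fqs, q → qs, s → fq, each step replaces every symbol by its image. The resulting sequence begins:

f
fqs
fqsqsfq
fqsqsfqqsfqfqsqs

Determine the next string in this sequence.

φ(fqsqsfqqsfqfqsqs) expands symbol-by-symbol to fqs qs fq qs fq fqs qs qs fq fqs qs fqs qs fq qs fq; joining the 16 pieces gives the next term.

fqsqsfqqsfqfqsqsqsfqfqsqsfqsqsfqqsfq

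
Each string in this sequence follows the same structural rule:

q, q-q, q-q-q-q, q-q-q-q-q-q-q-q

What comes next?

q-q-q-q-q-q-q-q-q-q-q-q-q-q-q-q

Every step duplicates the string with '-' between the halves.
One more doubling of q-q-q-q-q-q-q-q gives the answer.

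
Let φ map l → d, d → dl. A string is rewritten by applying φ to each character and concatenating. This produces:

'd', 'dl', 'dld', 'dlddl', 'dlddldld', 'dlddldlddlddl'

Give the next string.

Rewriting the 13 symbols of dlddldlddlddl one by one yields dl d dl dl d dl d dl dl d dl dl d; concatenated:

dlddldlddlddldlddldld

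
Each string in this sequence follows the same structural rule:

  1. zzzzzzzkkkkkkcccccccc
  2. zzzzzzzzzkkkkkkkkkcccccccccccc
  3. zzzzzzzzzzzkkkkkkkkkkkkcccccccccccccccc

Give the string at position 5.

The n-th term is 2n+3 z's then 3n k's then 4n c's, where the shown terms are n = 2, 3, 4.
Setting n = 6 gives 15, 18, 24 characters in each block.

zzzzzzzzzzzzzzzkkkkkkkkkkkkkkkkkkcccccccccccccccccccccccc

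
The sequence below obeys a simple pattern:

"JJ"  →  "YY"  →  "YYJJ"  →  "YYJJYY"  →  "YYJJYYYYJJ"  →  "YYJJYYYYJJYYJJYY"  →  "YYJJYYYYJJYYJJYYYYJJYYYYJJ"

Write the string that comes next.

YYJJYYYYJJYYJJYYYYJJYYYYJJYYJJYYYYJJYYJJYY

From term 3 onward, concatenate the last term with the second-to-last: YY·JJ = YYJJ, YYJJ·YY = YYJJYY, …
The next term joins YYJJYYYYJJYYJJYYYYJJYYYYJJ and YYJJYYYYJJYYJJYY.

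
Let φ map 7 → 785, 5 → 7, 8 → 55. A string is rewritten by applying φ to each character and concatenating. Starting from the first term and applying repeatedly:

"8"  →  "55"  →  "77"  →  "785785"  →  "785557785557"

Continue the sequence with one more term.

7855577778578555777785

Expanding 785557785557: 7→785, 8→55, 5→7, 5→7, 5→7, 7→785, 7→785, 8→55, 5→7, 5→7, 5→7, 7→785. Concatenated: 785 55 7 7 7 785 785 55 7 7 7 785.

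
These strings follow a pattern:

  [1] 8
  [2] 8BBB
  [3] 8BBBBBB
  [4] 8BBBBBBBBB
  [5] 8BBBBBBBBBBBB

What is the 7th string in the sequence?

The strings grow by a fixed suffix BBB each time.
From 8BBBBBBBBBBBB, 2 further steps: 8BBBBBBBBBBBB → 8BBBBBBBBBBBBBBB → (answer).

8BBBBBBBBBBBBBBBBBB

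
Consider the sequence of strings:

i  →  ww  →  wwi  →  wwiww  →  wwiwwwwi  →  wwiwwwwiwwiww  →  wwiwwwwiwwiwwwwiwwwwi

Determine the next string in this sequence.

Each term (from the third on) is the previous term followed by the one before it: term 3 = ww·i = wwi.
Continuing: wwiwwwwiwwiwwwwiwwwwi · wwiwwwwiwwiww gives term 8.

wwiwwwwiwwiwwwwiwwwwiwwiwwwwiwwiww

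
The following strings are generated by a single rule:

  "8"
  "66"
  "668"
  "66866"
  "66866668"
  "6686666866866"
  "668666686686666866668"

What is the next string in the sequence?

Each term (from the third on) is the previous term followed by the one before it: term 3 = 66·8 = 668.
So term 8 is 668666686686666866668·6686666866866.

6686666866866668666686686666866866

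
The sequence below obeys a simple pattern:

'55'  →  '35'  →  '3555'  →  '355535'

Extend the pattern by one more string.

This is a Fibonacci-style word recurrence s(k) = s(k−1)·s(k−2): e.g. 35·55 = 3555.
The next term joins 355535 and 3555.

3555353555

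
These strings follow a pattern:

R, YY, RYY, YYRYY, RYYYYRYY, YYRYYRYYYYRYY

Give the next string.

Each term (from the third on) is the two preceding terms concatenated in order: term 3 = R·YY = RYY.
So term 7 is RYYYYRYY·YYRYYRYYYYRYY.

RYYYYRYYYYRYYRYYYYRYY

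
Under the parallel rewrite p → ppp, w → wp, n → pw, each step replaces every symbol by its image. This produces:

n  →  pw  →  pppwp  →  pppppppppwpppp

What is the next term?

φ(pppppppppwpppp) expands symbol-by-symbol to ppp ppp ppp ppp ppp ppp ppp ppp ppp wp ppp ppp ppp ppp; joining the 14 pieces gives the next term.

pppppppppppppppppppppppppppwppppppppppppp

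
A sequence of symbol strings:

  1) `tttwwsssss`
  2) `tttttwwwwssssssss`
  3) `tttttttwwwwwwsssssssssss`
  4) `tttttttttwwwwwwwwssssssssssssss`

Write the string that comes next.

The n-th term is 2n+1 t's then 2n w's then 3n+2 s's (n = 1, 2, …).
Setting n = 5 gives 11, 10, 17 characters in each block.

tttttttttttwwwwwwwwwwsssssssssssssssss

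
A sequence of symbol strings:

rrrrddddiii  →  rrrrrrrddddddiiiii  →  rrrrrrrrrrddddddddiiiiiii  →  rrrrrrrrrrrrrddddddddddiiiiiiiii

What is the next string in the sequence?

rrrrrrrrrrrrrrrrddddddddddddiiiiiiiiiii

Term n consists of 3n-2 r's, followed by 2n d's, followed by 2n-1 i's, where the shown terms are n = 2, 3, 4, 5.
For the next term, n = 6, so the run lengths are 16, 12, 11.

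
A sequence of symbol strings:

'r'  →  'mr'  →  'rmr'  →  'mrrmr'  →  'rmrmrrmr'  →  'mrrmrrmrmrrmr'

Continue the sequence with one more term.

From term 3 onward, concatenate the second-to-last term with the last: r·mr = rmr, mr·rmr = mrrmr, …
Continuing: rmrmrrmr · mrrmrrmrmrrmr gives term 7.

rmrmrrmrmrrmrrmrmrrmr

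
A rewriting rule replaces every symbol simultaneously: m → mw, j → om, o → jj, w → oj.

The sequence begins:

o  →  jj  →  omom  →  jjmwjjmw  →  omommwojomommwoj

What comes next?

Rewriting the 16 symbols of omommwojomommwoj one by one yields jj mw jj mw mw oj jj om jj mw jj mw mw oj jj om; concatenated:

jjmwjjmwmwojjjomjjmwjjmwmwojjjom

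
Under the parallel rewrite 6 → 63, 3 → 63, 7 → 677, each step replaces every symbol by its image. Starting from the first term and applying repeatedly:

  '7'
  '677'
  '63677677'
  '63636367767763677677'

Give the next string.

Rewriting the 20 symbols of 63636367767763677677 one by one yields 63 63 63 63 63 63 63 677 677 63 677 677 63 63 63 677 677 63 677 677; concatenated:

636363636363636776776367767763636367767763677677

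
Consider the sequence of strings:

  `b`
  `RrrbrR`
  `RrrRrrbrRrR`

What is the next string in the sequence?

RrrRrrRrrbrRrRrR

Each term wraps the previous one in Rrr on the left and rR on the right.
So the next term is Rrr·RrrRrrbrRrR·rR.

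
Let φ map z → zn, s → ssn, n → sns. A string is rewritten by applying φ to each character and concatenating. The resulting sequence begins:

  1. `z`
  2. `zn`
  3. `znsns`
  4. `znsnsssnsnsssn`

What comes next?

znsnsssnsnsssnssnssnsnsssnsnsssnssnssnsns

φ(znsnsssnsnsssn) expands symbol-by-symbol to zn sns ssn sns ssn ssn ssn sns ssn sns ssn ssn ssn sns; joining the 14 pieces gives the next term.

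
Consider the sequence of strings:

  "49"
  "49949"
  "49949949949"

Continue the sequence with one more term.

Each string is two copies of the previous one joined by '9'.
Doubling 49949949949 with '9' between the halves:

49949949949949949949949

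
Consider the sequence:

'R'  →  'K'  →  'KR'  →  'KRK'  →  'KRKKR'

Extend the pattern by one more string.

From term 3 onward, concatenate the last term with the second-to-last: K·R = KR, KR·K = KRK, …
The next term joins KRKKR and KRK.

KRKKRKRK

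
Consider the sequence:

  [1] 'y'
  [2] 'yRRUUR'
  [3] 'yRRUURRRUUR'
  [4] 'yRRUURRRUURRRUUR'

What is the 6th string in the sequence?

Every step adds RRUUR to the end: s(k+1) = s(k)·RRUUR.
From yRRUURRRUURRRUUR, 2 further steps: yRRUURRRUURRRUUR → yRRUURRRUURRRUURRRUUR → (answer).

yRRUURRRUURRRUURRRUURRRUUR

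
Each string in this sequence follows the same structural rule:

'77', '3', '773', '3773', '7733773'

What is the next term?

From term 3 onward, concatenate the second-to-last term with the last: 77·3 = 773, 3·773 = 3773, …
The next term joins 3773 and 7733773.

37737733773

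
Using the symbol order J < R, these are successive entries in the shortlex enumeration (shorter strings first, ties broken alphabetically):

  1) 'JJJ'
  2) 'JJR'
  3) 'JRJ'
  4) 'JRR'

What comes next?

Find the rightmost character of JRR below R, bump it to the next letter, and reset everything to its right to J.

RJJ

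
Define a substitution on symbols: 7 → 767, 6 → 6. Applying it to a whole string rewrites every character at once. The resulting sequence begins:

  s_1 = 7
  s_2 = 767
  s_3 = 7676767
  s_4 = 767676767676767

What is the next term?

Replace each of the 15 characters of 767676767676767 in place — 767 6 767 6 767 6 767 6 767 6 767 6 767 6 767 — and concatenate.

7676767676767676767676767676767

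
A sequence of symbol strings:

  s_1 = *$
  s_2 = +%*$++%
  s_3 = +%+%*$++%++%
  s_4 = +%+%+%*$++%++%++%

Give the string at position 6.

s(k+1) = +%·s(k)·++%, so each term gains +% as a prefix and ++% as a suffix.
From +%+%+%*$++%++%++%, 2 further steps: +%+%+%*$++%++%++% → +%+%+%+%*$++%++%++%++% → (answer).

+%+%+%+%+%*$++%++%++%++%++%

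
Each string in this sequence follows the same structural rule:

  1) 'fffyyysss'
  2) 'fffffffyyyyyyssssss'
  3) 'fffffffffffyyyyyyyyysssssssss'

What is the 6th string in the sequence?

fffffffffffffffffffffffyyyyyyyyyyyyyyyyyyssssssssssssssssss

The n-th term is 4n-1 f's then 3n y's then 3n s's (n = 1, 2, …).
For term 6, n = 6, so the run lengths are 23, 18, 18.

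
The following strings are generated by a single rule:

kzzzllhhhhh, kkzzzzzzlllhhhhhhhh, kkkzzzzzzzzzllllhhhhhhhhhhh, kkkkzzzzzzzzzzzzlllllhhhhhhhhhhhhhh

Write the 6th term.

Term n consists of n k's, followed by 3n z's, followed by n+1 l's, followed by 3n+2 h's (n = 1, 2, …).
Setting n = 6 gives 6, 18, 7, 20 characters in each block.

kkkkkkzzzzzzzzzzzzzzzzzzlllllllhhhhhhhhhhhhhhhhhhhh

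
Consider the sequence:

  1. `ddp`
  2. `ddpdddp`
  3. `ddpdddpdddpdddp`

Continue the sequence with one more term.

s(k+1) = s(k)·d·s(k) — each term doubles the last with 'd' between the halves.
One more doubling of ddpdddpdddpdddp gives the answer.

ddpdddpdddpdddpdddpdddpdddpdddp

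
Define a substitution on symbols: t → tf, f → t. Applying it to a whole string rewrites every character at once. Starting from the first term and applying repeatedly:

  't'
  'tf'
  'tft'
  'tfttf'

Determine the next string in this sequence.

Rewriting each symbol of tfttf: t→tf, f→t, t→tf, t→tf, f→t, which concatenates to tf t tf tf t.

tfttftft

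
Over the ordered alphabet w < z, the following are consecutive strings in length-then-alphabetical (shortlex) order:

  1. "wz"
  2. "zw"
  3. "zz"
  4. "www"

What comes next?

wwz

The successor of www increments the rightmost position that isn't already z and resets every position after it to w.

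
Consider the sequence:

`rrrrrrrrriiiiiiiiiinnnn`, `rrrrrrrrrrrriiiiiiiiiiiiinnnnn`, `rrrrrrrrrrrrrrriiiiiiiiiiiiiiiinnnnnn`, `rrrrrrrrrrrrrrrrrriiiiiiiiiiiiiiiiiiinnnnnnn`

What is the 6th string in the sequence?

The n-th term is 3n r's then 3n+1 i's then n+1 n's, where the shown terms are n = 3, 4, 5, 6.
At n = 8 the blocks have lengths 24, 25, 9.

rrrrrrrrrrrrrrrrrrrrrrrriiiiiiiiiiiiiiiiiiiiiiiiinnnnnnnnn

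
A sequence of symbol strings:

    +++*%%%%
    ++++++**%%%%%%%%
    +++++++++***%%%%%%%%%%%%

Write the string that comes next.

Term n consists of 3n +'s, followed by n *'s, followed by 4n %'s (n = 1, 2, …).
Setting n = 4 gives 12, 4, 16 characters in each block.

++++++++++++****%%%%%%%%%%%%%%%%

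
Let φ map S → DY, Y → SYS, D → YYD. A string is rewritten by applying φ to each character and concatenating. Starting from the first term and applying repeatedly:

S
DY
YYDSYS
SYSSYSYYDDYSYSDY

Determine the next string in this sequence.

Replace each of the 16 characters of SYSSYSYYDDYSYSDY in place — DY SYS DY DY SYS DY SYS SYS YYD YYD SYS DY SYS DY YYD SYS — and concatenate.

DYSYSDYDYSYSDYSYSSYSYYDYYDSYSDYSYSDYYYDSYS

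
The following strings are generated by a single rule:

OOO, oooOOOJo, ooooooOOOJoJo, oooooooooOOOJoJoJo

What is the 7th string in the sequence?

s(k+1) = ooo·s(k)·Jo, so each term gains ooo as a prefix and Jo as a suffix.
From oooooooooOOOJoJoJo, 3 further steps: oooooooooOOOJoJoJo → ooooooooooooOOOJoJoJoJo → oooooooooooooooOOOJoJoJoJoJo → (answer).

ooooooooooooooooooOOOJoJoJoJoJoJo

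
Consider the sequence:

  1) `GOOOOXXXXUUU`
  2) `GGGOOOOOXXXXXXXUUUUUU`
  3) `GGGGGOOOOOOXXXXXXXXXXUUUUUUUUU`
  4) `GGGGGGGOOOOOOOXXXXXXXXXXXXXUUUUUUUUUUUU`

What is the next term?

Term n consists of 2n-1 G's, followed by n+3 O's, followed by 3n+1 X's, followed by 3n U's (n = 1, 2, …).
Setting n = 5 gives 9, 8, 16, 15 characters in each block.

GGGGGGGGGOOOOOOOOXXXXXXXXXXXXXXXXUUUUUUUUUUUUUUU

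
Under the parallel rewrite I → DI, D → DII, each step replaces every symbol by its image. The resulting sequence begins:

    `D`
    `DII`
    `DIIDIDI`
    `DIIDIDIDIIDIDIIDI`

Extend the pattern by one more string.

Applying the rule to each of the 17 symbols of DIIDIDIDIIDIDIIDI gives the pieces DII DI DI DII DI DII DI DII DI DI DII DI DII DI DI DII DI, which concatenate to the answer.

DIIDIDIDIIDIDIIDIDIIDIDIDIIDIDIIDIDIDIIDI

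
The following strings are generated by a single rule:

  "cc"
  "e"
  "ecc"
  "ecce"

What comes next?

ecceecc

From term 3 onward, concatenate the last term with the second-to-last: e·cc = ecc, ecc·e = ecce, …
So term 5 is ecce·ecc.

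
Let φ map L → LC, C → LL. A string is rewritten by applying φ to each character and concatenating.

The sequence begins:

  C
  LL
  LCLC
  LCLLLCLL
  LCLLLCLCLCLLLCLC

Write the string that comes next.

LCLLLCLCLCLLLCLLLCLLLCLCLCLLLCLL

Applying the rule to each of the 16 symbols of LCLLLCLCLCLLLCLC gives the pieces LC LL LC LC LC LL LC LL LC LL LC LC LC LL LC LL, which concatenate to the answer.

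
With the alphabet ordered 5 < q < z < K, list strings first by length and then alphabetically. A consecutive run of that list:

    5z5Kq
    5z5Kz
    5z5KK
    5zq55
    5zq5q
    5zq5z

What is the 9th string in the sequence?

5zqqq

Advancing 3 positions from 5zq5z through 5zq5z → 5zq5K → 5zqq5 reaches term 9.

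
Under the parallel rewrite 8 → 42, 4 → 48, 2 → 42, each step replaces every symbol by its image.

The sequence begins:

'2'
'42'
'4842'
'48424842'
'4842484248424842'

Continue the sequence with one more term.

48424842484248424842484248424842

φ(4842484248424842) expands symbol-by-symbol to 48 42 48 42 48 42 48 42 48 42 48 42 48 42 48 42; joining the 16 pieces gives the next term.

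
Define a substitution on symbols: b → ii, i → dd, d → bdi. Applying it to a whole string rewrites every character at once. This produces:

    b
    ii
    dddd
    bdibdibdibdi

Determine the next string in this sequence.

Rewriting each symbol of bdibdibdibdi: b→ii, d→bdi, i→dd, b→ii, d→bdi, i→dd, b→ii, d→bdi, i→dd, b→ii, d→bdi, i→dd, which concatenates to ii bdi dd ii bdi dd ii bdi dd ii bdi dd.

iibdiddiibdiddiibdiddiibdidd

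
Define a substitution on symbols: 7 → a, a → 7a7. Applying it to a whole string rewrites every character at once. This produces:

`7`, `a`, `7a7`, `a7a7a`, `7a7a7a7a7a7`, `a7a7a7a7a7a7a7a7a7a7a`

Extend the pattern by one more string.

7a7a7a7a7a7a7a7a7a7a7a7a7a7a7a7a7a7a7a7a7a7

Applying the rule to each of the 21 symbols of a7a7a7a7a7a7a7a7a7a7a gives the pieces 7a7 a 7a7 a 7a7 a 7a7 a 7a7 a 7a7 a 7a7 a 7a7 a 7a7 a 7a7 a 7a7, which concatenate to the answer.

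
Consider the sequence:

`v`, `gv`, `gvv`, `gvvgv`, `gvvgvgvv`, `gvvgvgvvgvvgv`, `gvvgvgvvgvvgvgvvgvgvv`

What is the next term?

gvvgvgvvgvvgvgvvgvgvvgvvgvgvvgvvgv

This is a Fibonacci-style word recurrence s(k) = s(k−1)·s(k−2): e.g. gv·v = gvv.
So term 8 is gvvgvgvvgvvgvgvvgvgvv·gvvgvgvvgvvgv.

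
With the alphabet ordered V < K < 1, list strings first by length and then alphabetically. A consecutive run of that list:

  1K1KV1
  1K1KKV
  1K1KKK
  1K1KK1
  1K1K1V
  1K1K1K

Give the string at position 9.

1K11VK

Continuing the enumeration 3 steps past 1K1K1K: 1K1K1K → 1K1K11 → 1K11VV → (answer).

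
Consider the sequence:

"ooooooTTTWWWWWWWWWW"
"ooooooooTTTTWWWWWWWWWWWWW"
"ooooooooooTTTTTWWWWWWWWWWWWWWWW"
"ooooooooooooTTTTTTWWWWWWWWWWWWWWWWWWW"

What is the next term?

Reading off run lengths: o runs 6, 8, 10, 12; T runs 3, 4, 5, 6; W runs 10, 13, 16, 19 — each is linear in n, where the shown terms are n = 3, 4, 5, 6.
For the next term, n = 7, so the run lengths are 14, 7, 22.

ooooooooooooooTTTTTTTWWWWWWWWWWWWWWWWWWWWWW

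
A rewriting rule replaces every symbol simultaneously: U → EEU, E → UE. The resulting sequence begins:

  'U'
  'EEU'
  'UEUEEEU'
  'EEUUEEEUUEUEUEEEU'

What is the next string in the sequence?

UEUEEEUEEUUEUEUEEEUEEUUEEEUUEEEUUEUEUEEEU

Replace each of the 17 characters of EEUUEEEUUEUEUEEEU in place — UE UE EEU EEU UE UE UE EEU EEU UE EEU UE EEU UE UE UE EEU — and concatenate.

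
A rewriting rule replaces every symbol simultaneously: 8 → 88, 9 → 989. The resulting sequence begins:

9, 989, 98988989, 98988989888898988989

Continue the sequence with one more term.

989889898888989889898888888898988989888898988989

Replace each of the 20 characters of 98988989888898988989 in place — 989 88 989 88 88 989 88 989 88 88 88 88 989 88 989 88 88 989 88 989 — and concatenate.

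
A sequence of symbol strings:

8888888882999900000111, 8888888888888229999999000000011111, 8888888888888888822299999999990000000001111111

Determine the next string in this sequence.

8888888888888888888882222999999999999900000000000111111111

Each string has the form 8^{4n+1} 2^{n-1} 9^{3n-2} 0^{2n+1} 1^{2n-1}, where the shown terms are n = 2, 3, 4.
Setting n = 5 gives 21, 4, 13, 11, 9 characters in each block.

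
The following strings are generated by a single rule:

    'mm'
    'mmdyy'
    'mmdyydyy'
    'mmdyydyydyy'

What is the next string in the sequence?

Every step adds dyy to the end: s(k+1) = s(k)·dyy.
Applying this once more to mmdyydyydyy:

mmdyydyydyydyy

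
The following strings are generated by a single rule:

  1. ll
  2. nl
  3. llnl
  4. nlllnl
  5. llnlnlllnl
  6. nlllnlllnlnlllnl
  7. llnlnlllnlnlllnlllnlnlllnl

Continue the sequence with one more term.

Each term (from the third on) is the two preceding terms concatenated in order: term 3 = ll·nl = llnl.
The next term joins nlllnlllnlnlllnl and llnlnlllnlnlllnlllnlnlllnl.

nlllnlllnlnlllnlllnlnlllnlnlllnlllnlnlllnl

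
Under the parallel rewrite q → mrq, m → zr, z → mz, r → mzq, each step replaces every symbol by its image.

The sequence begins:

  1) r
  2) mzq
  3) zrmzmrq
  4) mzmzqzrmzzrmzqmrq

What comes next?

Replace each of the 17 characters of mzmzqzrmzzrmzqmrq in place — zr mz zr mz mrq mz mzq zr mz mz mzq zr mz mrq zr mzq mrq — and concatenate.

zrmzzrmzmrqmzmzqzrmzmzmzqzrmzmrqzrmzqmrq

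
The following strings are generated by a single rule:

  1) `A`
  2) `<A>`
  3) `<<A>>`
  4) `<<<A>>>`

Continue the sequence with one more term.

s(k+1) = <·s(k)·>, so each term gains < as a prefix and > as a suffix.
Applying this once more to <<<A>>>:

<<<<A>>>>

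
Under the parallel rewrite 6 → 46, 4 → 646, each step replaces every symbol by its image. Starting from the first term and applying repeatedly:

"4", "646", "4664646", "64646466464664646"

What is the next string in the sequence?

Rewriting the 17 symbols of 64646466464664646 one by one yields 46 646 46 646 46 646 46 46 646 46 646 46 46 646 46 646 46; concatenated:

46646466464664646466464664646466464664646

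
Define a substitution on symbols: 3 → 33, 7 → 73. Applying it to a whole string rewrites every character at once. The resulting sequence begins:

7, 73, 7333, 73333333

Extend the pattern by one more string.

7333333333333333

Expanding 73333333: 7→73, 3→33, 3→33, 3→33, 3→33, 3→33, 3→33, 3→33. Concatenated: 73 33 33 33 33 33 33 33.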